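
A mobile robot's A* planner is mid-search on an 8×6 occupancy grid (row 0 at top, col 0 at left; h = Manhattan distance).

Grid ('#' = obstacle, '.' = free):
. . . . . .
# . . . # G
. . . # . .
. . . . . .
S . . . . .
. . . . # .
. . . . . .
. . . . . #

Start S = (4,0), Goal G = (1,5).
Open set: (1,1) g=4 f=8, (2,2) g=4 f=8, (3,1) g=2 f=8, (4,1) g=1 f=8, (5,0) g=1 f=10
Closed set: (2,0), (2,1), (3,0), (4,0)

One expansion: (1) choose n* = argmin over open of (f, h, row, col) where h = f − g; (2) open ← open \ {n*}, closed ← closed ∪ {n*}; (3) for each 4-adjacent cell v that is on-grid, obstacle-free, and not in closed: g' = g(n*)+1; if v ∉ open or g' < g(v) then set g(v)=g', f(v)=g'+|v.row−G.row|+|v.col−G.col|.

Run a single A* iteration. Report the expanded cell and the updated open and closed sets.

expanded=(1,1); open=[(0,1) g=5 f=10, (1,2) g=5 f=8, (2,2) g=4 f=8, (3,1) g=2 f=8, (4,1) g=1 f=8, (5,0) g=1 f=10]; closed=[(1,1), (2,0), (2,1), (3,0), (4,0)]

step 1: expand (1,1) (f=8, h=4) → closed; open now [(0,1) g=5 f=10, (1,2) g=5 f=8, (2,2) g=4 f=8, (3,1) g=2 f=8, (4,1) g=1 f=8, (5,0) g=1 f=10]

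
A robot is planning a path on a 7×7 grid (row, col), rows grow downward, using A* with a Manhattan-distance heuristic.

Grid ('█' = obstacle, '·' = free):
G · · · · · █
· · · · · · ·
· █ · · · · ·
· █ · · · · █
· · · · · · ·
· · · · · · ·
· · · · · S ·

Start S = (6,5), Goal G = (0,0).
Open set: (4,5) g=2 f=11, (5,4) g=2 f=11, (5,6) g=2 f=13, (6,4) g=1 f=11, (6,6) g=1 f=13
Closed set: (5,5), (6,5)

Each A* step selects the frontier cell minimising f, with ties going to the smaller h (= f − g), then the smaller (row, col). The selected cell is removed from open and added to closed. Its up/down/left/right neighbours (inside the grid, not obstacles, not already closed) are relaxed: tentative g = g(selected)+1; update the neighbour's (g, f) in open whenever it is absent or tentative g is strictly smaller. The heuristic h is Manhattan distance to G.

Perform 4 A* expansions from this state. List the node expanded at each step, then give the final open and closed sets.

step 1: expand (4,5) (f=11, h=9) → closed; open now [(3,5) g=3 f=11, (4,4) g=3 f=11, (4,6) g=3 f=13, (5,4) g=2 f=11, (5,6) g=2 f=13, (6,4) g=1 f=11, (6,6) g=1 f=13]
step 2: expand (3,5) (f=11, h=8) → closed; open now [(2,5) g=4 f=11, (3,4) g=4 f=11, (4,4) g=3 f=11, (4,6) g=3 f=13, (5,4) g=2 f=11, (5,6) g=2 f=13, (6,4) g=1 f=11, (6,6) g=1 f=13]
step 3: expand (2,5) (f=11, h=7) → closed; open now [(1,5) g=5 f=11, (2,4) g=5 f=11, (2,6) g=5 f=13, (3,4) g=4 f=11, (4,4) g=3 f=11, (4,6) g=3 f=13, (5,4) g=2 f=11, (5,6) g=2 f=13, (6,4) g=1 f=11, (6,6) g=1 f=13]
step 4: expand (1,5) (f=11, h=6) → closed; open now [(0,5) g=6 f=11, (1,4) g=6 f=11, (1,6) g=6 f=13, (2,4) g=5 f=11, (2,6) g=5 f=13, (3,4) g=4 f=11, (4,4) g=3 f=11, (4,6) g=3 f=13, (5,4) g=2 f=11, (5,6) g=2 f=13, (6,4) g=1 f=11, (6,6) g=1 f=13]

order=[(4,5) → (3,5) → (2,5) → (1,5)]; open=[(0,5) g=6 f=11, (1,4) g=6 f=11, (1,6) g=6 f=13, (2,4) g=5 f=11, (2,6) g=5 f=13, (3,4) g=4 f=11, (4,4) g=3 f=11, (4,6) g=3 f=13, (5,4) g=2 f=11, (5,6) g=2 f=13, (6,4) g=1 f=11, (6,6) g=1 f=13]; closed=[(1,5), (2,5), (3,5), (4,5), (5,5), (6,5)]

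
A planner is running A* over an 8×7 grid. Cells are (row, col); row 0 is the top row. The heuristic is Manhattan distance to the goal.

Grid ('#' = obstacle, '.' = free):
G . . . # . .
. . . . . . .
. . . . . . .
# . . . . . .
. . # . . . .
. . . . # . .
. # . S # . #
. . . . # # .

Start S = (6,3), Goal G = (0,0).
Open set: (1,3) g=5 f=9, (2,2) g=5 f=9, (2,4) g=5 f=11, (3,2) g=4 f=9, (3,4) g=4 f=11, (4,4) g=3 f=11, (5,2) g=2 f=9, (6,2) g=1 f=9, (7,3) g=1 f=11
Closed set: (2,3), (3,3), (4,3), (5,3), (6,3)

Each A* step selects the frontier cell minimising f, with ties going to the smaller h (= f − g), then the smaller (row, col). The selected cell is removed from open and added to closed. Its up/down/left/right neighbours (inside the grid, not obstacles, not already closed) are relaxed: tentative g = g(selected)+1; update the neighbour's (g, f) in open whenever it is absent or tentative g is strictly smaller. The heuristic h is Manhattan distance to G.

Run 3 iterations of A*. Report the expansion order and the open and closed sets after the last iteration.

order=[(1,3) → (0,3) → (0,2)]; open=[(0,1) g=8 f=9, (1,2) g=6 f=9, (1,4) g=6 f=11, (2,2) g=5 f=9, (2,4) g=5 f=11, (3,2) g=4 f=9, (3,4) g=4 f=11, (4,4) g=3 f=11, (5,2) g=2 f=9, (6,2) g=1 f=9, (7,3) g=1 f=11]; closed=[(0,2), (0,3), (1,3), (2,3), (3,3), (4,3), (5,3), (6,3)]

step 1: expand (1,3) (f=9, h=4) → closed; open now [(0,3) g=6 f=9, (1,2) g=6 f=9, (1,4) g=6 f=11, (2,2) g=5 f=9, (2,4) g=5 f=11, (3,2) g=4 f=9, (3,4) g=4 f=11, (4,4) g=3 f=11, (5,2) g=2 f=9, (6,2) g=1 f=9, (7,3) g=1 f=11]
step 2: expand (0,3) (f=9, h=3) → closed; open now [(0,2) g=7 f=9, (1,2) g=6 f=9, (1,4) g=6 f=11, (2,2) g=5 f=9, (2,4) g=5 f=11, (3,2) g=4 f=9, (3,4) g=4 f=11, (4,4) g=3 f=11, (5,2) g=2 f=9, (6,2) g=1 f=9, (7,3) g=1 f=11]
step 3: expand (0,2) (f=9, h=2) → closed; open now [(0,1) g=8 f=9, (1,2) g=6 f=9, (1,4) g=6 f=11, (2,2) g=5 f=9, (2,4) g=5 f=11, (3,2) g=4 f=9, (3,4) g=4 f=11, (4,4) g=3 f=11, (5,2) g=2 f=9, (6,2) g=1 f=9, (7,3) g=1 f=11]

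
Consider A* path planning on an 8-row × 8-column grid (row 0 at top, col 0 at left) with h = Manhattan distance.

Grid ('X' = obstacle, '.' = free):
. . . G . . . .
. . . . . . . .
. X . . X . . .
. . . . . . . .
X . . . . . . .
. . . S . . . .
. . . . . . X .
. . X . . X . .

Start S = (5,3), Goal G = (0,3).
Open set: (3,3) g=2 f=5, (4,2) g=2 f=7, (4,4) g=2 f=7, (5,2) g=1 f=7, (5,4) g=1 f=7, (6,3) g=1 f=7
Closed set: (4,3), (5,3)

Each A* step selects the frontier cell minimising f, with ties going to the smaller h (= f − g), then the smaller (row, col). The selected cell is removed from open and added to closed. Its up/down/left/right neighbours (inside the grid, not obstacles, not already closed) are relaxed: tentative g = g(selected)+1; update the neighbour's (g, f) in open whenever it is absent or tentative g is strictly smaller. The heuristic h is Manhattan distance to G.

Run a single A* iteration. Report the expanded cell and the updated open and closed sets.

expanded=(3,3); open=[(2,3) g=3 f=5, (3,2) g=3 f=7, (3,4) g=3 f=7, (4,2) g=2 f=7, (4,4) g=2 f=7, (5,2) g=1 f=7, (5,4) g=1 f=7, (6,3) g=1 f=7]; closed=[(3,3), (4,3), (5,3)]

step 1: expand (3,3) (f=5, h=3) → closed; open now [(2,3) g=3 f=5, (3,2) g=3 f=7, (3,4) g=3 f=7, (4,2) g=2 f=7, (4,4) g=2 f=7, (5,2) g=1 f=7, (5,4) g=1 f=7, (6,3) g=1 f=7]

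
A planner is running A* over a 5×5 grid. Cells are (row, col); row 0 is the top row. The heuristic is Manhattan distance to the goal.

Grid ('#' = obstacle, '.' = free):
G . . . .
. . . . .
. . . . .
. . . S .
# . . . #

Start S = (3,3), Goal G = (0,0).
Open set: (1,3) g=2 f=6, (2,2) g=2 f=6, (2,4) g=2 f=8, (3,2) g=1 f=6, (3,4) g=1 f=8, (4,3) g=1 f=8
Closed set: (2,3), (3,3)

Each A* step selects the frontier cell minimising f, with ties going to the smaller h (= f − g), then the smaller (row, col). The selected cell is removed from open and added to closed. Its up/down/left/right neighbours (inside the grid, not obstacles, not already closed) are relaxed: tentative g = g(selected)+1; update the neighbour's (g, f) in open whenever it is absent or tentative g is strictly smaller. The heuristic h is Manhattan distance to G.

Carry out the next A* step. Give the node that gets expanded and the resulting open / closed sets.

expanded=(1,3); open=[(0,3) g=3 f=6, (1,2) g=3 f=6, (1,4) g=3 f=8, (2,2) g=2 f=6, (2,4) g=2 f=8, (3,2) g=1 f=6, (3,4) g=1 f=8, (4,3) g=1 f=8]; closed=[(1,3), (2,3), (3,3)]

step 1: expand (1,3) (f=6, h=4) → closed; open now [(0,3) g=3 f=6, (1,2) g=3 f=6, (1,4) g=3 f=8, (2,2) g=2 f=6, (2,4) g=2 f=8, (3,2) g=1 f=6, (3,4) g=1 f=8, (4,3) g=1 f=8]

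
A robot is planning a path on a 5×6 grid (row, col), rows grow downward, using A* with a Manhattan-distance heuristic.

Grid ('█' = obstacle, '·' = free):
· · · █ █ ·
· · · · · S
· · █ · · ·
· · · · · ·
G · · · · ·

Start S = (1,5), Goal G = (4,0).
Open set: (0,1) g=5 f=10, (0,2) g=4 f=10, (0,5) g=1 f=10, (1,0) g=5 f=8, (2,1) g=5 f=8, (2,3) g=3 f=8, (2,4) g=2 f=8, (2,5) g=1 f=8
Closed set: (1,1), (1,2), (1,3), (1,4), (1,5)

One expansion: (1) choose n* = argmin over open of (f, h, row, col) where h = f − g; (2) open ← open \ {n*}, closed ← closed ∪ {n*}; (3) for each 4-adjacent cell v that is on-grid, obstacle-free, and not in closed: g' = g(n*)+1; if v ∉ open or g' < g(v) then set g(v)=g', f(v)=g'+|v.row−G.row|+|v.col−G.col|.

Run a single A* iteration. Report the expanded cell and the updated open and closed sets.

step 1: expand (1,0) (f=8, h=3) → closed; open now [(0,0) g=6 f=10, (0,1) g=5 f=10, (0,2) g=4 f=10, (0,5) g=1 f=10, (2,0) g=6 f=8, (2,1) g=5 f=8, (2,3) g=3 f=8, (2,4) g=2 f=8, (2,5) g=1 f=8]

expanded=(1,0); open=[(0,0) g=6 f=10, (0,1) g=5 f=10, (0,2) g=4 f=10, (0,5) g=1 f=10, (2,0) g=6 f=8, (2,1) g=5 f=8, (2,3) g=3 f=8, (2,4) g=2 f=8, (2,5) g=1 f=8]; closed=[(1,0), (1,1), (1,2), (1,3), (1,4), (1,5)]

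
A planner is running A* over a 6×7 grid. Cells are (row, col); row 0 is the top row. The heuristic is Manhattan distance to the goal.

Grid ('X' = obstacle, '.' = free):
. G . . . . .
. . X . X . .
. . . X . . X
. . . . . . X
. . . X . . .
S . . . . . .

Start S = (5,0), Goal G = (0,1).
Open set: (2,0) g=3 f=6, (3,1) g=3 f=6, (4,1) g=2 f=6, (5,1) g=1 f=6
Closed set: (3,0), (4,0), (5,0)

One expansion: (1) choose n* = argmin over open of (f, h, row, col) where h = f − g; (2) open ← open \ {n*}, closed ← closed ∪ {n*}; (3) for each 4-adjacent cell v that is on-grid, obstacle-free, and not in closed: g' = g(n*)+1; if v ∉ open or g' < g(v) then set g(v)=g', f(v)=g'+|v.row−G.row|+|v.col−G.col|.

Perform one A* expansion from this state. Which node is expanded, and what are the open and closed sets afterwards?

expanded=(2,0); open=[(1,0) g=4 f=6, (2,1) g=4 f=6, (3,1) g=3 f=6, (4,1) g=2 f=6, (5,1) g=1 f=6]; closed=[(2,0), (3,0), (4,0), (5,0)]

step 1: expand (2,0) (f=6, h=3) → closed; open now [(1,0) g=4 f=6, (2,1) g=4 f=6, (3,1) g=3 f=6, (4,1) g=2 f=6, (5,1) g=1 f=6]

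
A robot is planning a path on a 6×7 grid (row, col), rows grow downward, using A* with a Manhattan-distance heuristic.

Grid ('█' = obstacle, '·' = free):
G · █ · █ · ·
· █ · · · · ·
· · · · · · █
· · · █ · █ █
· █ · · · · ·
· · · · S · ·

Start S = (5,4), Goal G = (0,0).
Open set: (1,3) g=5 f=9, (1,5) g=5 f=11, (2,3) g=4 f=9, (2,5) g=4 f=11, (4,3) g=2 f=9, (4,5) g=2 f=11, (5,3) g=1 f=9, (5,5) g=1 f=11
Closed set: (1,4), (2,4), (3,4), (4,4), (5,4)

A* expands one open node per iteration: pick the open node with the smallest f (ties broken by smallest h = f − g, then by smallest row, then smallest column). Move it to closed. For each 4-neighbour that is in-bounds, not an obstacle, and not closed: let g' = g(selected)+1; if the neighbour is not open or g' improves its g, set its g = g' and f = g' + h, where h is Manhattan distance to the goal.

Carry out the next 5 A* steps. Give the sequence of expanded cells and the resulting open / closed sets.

step 1: expand (1,3) (f=9, h=4) → closed; open now [(0,3) g=6 f=9, (1,2) g=6 f=9, (1,5) g=5 f=11, (2,3) g=4 f=9, (2,5) g=4 f=11, (4,3) g=2 f=9, (4,5) g=2 f=11, (5,3) g=1 f=9, (5,5) g=1 f=11]
step 2: expand (0,3) (f=9, h=3) → closed; open now [(1,2) g=6 f=9, (1,5) g=5 f=11, (2,3) g=4 f=9, (2,5) g=4 f=11, (4,3) g=2 f=9, (4,5) g=2 f=11, (5,3) g=1 f=9, (5,5) g=1 f=11]
step 3: expand (1,2) (f=9, h=3) → closed; open now [(1,5) g=5 f=11, (2,2) g=7 f=11, (2,3) g=4 f=9, (2,5) g=4 f=11, (4,3) g=2 f=9, (4,5) g=2 f=11, (5,3) g=1 f=9, (5,5) g=1 f=11]
step 4: expand (2,3) (f=9, h=5) → closed; open now [(1,5) g=5 f=11, (2,2) g=5 f=9, (2,5) g=4 f=11, (4,3) g=2 f=9, (4,5) g=2 f=11, (5,3) g=1 f=9, (5,5) g=1 f=11]
step 5: expand (2,2) (f=9, h=4) → closed; open now [(1,5) g=5 f=11, (2,1) g=6 f=9, (2,5) g=4 f=11, (3,2) g=6 f=11, (4,3) g=2 f=9, (4,5) g=2 f=11, (5,3) g=1 f=9, (5,5) g=1 f=11]

order=[(1,3) → (0,3) → (1,2) → (2,3) → (2,2)]; open=[(1,5) g=5 f=11, (2,1) g=6 f=9, (2,5) g=4 f=11, (3,2) g=6 f=11, (4,3) g=2 f=9, (4,5) g=2 f=11, (5,3) g=1 f=9, (5,5) g=1 f=11]; closed=[(0,3), (1,2), (1,3), (1,4), (2,2), (2,3), (2,4), (3,4), (4,4), (5,4)]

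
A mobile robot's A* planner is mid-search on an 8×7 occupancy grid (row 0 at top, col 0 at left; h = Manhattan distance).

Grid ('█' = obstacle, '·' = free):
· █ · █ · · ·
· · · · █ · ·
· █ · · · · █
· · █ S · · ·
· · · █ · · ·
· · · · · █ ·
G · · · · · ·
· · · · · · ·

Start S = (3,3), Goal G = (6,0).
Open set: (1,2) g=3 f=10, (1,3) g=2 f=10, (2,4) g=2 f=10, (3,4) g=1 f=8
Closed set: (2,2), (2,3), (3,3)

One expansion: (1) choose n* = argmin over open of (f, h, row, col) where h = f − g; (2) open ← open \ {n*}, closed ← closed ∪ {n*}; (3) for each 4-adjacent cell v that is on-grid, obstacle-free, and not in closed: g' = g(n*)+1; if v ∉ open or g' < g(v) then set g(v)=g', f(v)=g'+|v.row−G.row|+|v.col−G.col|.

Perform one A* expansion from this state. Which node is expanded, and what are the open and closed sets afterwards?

expanded=(3,4); open=[(1,2) g=3 f=10, (1,3) g=2 f=10, (2,4) g=2 f=10, (3,5) g=2 f=10, (4,4) g=2 f=8]; closed=[(2,2), (2,3), (3,3), (3,4)]

step 1: expand (3,4) (f=8, h=7) → closed; open now [(1,2) g=3 f=10, (1,3) g=2 f=10, (2,4) g=2 f=10, (3,5) g=2 f=10, (4,4) g=2 f=8]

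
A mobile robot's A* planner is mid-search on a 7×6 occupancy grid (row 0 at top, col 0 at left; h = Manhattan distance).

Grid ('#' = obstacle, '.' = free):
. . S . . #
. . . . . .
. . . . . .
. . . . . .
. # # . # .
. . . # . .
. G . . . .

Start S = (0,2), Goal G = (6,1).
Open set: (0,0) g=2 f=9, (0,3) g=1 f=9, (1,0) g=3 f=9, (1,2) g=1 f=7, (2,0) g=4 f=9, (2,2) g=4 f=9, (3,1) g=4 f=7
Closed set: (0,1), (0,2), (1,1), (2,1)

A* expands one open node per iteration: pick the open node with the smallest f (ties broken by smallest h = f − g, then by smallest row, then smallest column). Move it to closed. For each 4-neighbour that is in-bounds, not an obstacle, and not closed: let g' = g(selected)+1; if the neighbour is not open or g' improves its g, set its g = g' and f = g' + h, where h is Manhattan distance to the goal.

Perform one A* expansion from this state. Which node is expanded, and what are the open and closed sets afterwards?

step 1: expand (3,1) (f=7, h=3) → closed; open now [(0,0) g=2 f=9, (0,3) g=1 f=9, (1,0) g=3 f=9, (1,2) g=1 f=7, (2,0) g=4 f=9, (2,2) g=4 f=9, (3,0) g=5 f=9, (3,2) g=5 f=9]

expanded=(3,1); open=[(0,0) g=2 f=9, (0,3) g=1 f=9, (1,0) g=3 f=9, (1,2) g=1 f=7, (2,0) g=4 f=9, (2,2) g=4 f=9, (3,0) g=5 f=9, (3,2) g=5 f=9]; closed=[(0,1), (0,2), (1,1), (2,1), (3,1)]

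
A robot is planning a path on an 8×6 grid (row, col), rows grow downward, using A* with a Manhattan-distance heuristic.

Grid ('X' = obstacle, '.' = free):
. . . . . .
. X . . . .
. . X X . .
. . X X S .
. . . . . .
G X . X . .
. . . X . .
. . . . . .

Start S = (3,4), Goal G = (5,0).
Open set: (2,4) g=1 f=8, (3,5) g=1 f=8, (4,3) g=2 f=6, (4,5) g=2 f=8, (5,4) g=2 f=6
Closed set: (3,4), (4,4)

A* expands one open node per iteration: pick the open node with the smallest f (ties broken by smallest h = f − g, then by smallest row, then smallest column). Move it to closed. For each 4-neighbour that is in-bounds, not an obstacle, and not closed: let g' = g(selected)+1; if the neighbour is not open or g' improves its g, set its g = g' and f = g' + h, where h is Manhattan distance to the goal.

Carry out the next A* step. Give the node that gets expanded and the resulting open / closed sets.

step 1: expand (4,3) (f=6, h=4) → closed; open now [(2,4) g=1 f=8, (3,5) g=1 f=8, (4,2) g=3 f=6, (4,5) g=2 f=8, (5,4) g=2 f=6]

expanded=(4,3); open=[(2,4) g=1 f=8, (3,5) g=1 f=8, (4,2) g=3 f=6, (4,5) g=2 f=8, (5,4) g=2 f=6]; closed=[(3,4), (4,3), (4,4)]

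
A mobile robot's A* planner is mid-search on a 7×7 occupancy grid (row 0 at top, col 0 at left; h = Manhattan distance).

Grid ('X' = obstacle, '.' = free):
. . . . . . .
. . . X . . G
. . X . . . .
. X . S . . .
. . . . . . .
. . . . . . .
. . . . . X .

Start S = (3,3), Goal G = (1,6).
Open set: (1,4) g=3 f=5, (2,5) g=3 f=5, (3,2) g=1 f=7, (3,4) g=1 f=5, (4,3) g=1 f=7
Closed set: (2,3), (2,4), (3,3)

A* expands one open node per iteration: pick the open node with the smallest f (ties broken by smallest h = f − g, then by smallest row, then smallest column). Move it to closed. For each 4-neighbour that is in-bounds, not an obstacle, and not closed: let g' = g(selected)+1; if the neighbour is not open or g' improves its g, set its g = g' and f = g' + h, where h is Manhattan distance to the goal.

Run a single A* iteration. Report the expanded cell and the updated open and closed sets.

step 1: expand (1,4) (f=5, h=2) → closed; open now [(0,4) g=4 f=7, (1,5) g=4 f=5, (2,5) g=3 f=5, (3,2) g=1 f=7, (3,4) g=1 f=5, (4,3) g=1 f=7]

expanded=(1,4); open=[(0,4) g=4 f=7, (1,5) g=4 f=5, (2,5) g=3 f=5, (3,2) g=1 f=7, (3,4) g=1 f=5, (4,3) g=1 f=7]; closed=[(1,4), (2,3), (2,4), (3,3)]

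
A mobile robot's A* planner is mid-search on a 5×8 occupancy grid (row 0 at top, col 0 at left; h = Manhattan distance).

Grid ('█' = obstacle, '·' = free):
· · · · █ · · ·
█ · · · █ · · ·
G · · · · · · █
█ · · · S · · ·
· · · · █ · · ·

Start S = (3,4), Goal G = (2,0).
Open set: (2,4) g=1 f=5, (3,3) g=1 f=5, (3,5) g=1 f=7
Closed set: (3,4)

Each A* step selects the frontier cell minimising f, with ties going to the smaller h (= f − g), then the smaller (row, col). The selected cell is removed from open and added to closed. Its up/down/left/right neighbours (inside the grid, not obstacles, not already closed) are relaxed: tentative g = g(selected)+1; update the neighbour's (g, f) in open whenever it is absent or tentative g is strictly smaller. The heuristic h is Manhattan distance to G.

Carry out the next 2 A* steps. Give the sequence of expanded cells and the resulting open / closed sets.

order=[(2,4) → (2,3)]; open=[(1,3) g=3 f=7, (2,2) g=3 f=5, (2,5) g=2 f=7, (3,3) g=1 f=5, (3,5) g=1 f=7]; closed=[(2,3), (2,4), (3,4)]

step 1: expand (2,4) (f=5, h=4) → closed; open now [(2,3) g=2 f=5, (2,5) g=2 f=7, (3,3) g=1 f=5, (3,5) g=1 f=7]
step 2: expand (2,3) (f=5, h=3) → closed; open now [(1,3) g=3 f=7, (2,2) g=3 f=5, (2,5) g=2 f=7, (3,3) g=1 f=5, (3,5) g=1 f=7]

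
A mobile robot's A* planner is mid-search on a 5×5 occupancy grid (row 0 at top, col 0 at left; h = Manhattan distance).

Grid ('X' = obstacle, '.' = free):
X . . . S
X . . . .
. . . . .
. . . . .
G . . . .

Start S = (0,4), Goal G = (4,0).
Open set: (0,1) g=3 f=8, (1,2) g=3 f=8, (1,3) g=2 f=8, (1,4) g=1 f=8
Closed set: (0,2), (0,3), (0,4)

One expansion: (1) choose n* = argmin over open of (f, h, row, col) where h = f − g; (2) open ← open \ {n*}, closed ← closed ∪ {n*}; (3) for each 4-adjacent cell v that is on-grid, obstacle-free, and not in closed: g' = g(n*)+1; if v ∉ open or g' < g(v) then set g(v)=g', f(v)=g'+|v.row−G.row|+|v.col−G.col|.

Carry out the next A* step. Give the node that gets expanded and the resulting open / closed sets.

expanded=(0,1); open=[(1,1) g=4 f=8, (1,2) g=3 f=8, (1,3) g=2 f=8, (1,4) g=1 f=8]; closed=[(0,1), (0,2), (0,3), (0,4)]

step 1: expand (0,1) (f=8, h=5) → closed; open now [(1,1) g=4 f=8, (1,2) g=3 f=8, (1,3) g=2 f=8, (1,4) g=1 f=8]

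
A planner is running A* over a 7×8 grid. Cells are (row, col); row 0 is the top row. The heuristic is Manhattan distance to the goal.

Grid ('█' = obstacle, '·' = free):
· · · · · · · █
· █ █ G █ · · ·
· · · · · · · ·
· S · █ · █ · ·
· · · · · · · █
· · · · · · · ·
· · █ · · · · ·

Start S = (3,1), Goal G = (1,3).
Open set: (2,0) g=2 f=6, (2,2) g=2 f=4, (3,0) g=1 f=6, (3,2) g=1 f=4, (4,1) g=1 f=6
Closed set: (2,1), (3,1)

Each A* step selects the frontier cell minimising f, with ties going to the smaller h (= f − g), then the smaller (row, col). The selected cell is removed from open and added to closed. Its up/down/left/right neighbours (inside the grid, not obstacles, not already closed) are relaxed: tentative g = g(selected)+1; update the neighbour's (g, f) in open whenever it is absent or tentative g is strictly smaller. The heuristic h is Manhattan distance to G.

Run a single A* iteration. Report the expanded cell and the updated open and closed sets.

expanded=(2,2); open=[(2,0) g=2 f=6, (2,3) g=3 f=4, (3,0) g=1 f=6, (3,2) g=1 f=4, (4,1) g=1 f=6]; closed=[(2,1), (2,2), (3,1)]

step 1: expand (2,2) (f=4, h=2) → closed; open now [(2,0) g=2 f=6, (2,3) g=3 f=4, (3,0) g=1 f=6, (3,2) g=1 f=4, (4,1) g=1 f=6]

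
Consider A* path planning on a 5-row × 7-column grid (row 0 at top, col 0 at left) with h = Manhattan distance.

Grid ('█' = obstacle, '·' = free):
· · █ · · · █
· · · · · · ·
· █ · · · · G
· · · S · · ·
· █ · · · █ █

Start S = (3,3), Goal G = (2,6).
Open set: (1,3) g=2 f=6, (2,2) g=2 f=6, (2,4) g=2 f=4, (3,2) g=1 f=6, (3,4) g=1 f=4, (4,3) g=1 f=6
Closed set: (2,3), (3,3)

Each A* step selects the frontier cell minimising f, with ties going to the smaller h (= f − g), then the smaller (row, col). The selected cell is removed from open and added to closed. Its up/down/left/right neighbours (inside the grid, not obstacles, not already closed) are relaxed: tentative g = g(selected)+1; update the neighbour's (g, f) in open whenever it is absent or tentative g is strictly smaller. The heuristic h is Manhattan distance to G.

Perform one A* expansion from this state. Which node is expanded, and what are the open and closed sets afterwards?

step 1: expand (2,4) (f=4, h=2) → closed; open now [(1,3) g=2 f=6, (1,4) g=3 f=6, (2,2) g=2 f=6, (2,5) g=3 f=4, (3,2) g=1 f=6, (3,4) g=1 f=4, (4,3) g=1 f=6]

expanded=(2,4); open=[(1,3) g=2 f=6, (1,4) g=3 f=6, (2,2) g=2 f=6, (2,5) g=3 f=4, (3,2) g=1 f=6, (3,4) g=1 f=4, (4,3) g=1 f=6]; closed=[(2,3), (2,4), (3,3)]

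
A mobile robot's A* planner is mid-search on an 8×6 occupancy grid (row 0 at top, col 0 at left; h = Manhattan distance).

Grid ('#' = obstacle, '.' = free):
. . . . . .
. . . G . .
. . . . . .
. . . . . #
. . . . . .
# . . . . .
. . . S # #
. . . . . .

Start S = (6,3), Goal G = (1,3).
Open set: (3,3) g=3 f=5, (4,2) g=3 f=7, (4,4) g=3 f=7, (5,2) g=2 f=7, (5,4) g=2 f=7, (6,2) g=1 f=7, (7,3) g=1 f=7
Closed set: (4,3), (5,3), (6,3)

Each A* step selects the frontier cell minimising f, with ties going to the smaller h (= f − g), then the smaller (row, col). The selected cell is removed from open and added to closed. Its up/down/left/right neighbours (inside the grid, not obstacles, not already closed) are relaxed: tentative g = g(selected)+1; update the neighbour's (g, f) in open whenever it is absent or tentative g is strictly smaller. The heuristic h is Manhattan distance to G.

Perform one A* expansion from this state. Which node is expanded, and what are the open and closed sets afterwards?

step 1: expand (3,3) (f=5, h=2) → closed; open now [(2,3) g=4 f=5, (3,2) g=4 f=7, (3,4) g=4 f=7, (4,2) g=3 f=7, (4,4) g=3 f=7, (5,2) g=2 f=7, (5,4) g=2 f=7, (6,2) g=1 f=7, (7,3) g=1 f=7]

expanded=(3,3); open=[(2,3) g=4 f=5, (3,2) g=4 f=7, (3,4) g=4 f=7, (4,2) g=3 f=7, (4,4) g=3 f=7, (5,2) g=2 f=7, (5,4) g=2 f=7, (6,2) g=1 f=7, (7,3) g=1 f=7]; closed=[(3,3), (4,3), (5,3), (6,3)]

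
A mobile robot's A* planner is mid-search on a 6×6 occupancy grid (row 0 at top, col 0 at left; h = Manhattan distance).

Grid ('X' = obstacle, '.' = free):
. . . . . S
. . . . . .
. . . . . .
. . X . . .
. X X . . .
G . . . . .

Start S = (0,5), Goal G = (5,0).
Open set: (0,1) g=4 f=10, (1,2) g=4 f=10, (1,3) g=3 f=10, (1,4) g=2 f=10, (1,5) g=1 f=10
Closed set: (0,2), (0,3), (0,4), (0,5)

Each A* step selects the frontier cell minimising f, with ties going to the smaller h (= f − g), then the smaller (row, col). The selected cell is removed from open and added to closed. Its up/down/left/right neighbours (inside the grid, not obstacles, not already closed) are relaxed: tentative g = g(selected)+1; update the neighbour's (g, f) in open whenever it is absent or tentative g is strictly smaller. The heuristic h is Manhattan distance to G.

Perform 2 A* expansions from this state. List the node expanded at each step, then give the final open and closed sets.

step 1: expand (0,1) (f=10, h=6) → closed; open now [(0,0) g=5 f=10, (1,1) g=5 f=10, (1,2) g=4 f=10, (1,3) g=3 f=10, (1,4) g=2 f=10, (1,5) g=1 f=10]
step 2: expand (0,0) (f=10, h=5) → closed; open now [(1,0) g=6 f=10, (1,1) g=5 f=10, (1,2) g=4 f=10, (1,3) g=3 f=10, (1,4) g=2 f=10, (1,5) g=1 f=10]

order=[(0,1) → (0,0)]; open=[(1,0) g=6 f=10, (1,1) g=5 f=10, (1,2) g=4 f=10, (1,3) g=3 f=10, (1,4) g=2 f=10, (1,5) g=1 f=10]; closed=[(0,0), (0,1), (0,2), (0,3), (0,4), (0,5)]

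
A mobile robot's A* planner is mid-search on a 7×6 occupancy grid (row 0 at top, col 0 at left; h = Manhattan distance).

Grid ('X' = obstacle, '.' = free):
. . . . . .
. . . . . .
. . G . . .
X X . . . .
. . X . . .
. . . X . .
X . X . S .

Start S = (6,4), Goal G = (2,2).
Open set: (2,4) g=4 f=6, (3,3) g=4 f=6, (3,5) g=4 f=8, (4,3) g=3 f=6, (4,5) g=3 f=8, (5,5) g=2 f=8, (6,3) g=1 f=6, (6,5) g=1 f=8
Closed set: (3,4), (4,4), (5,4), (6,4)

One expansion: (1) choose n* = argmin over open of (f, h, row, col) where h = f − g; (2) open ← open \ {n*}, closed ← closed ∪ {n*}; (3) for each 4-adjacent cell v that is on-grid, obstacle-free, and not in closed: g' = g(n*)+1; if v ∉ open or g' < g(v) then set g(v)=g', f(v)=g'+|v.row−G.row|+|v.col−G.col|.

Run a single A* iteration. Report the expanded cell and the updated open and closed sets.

expanded=(2,4); open=[(1,4) g=5 f=8, (2,3) g=5 f=6, (2,5) g=5 f=8, (3,3) g=4 f=6, (3,5) g=4 f=8, (4,3) g=3 f=6, (4,5) g=3 f=8, (5,5) g=2 f=8, (6,3) g=1 f=6, (6,5) g=1 f=8]; closed=[(2,4), (3,4), (4,4), (5,4), (6,4)]

step 1: expand (2,4) (f=6, h=2) → closed; open now [(1,4) g=5 f=8, (2,3) g=5 f=6, (2,5) g=5 f=8, (3,3) g=4 f=6, (3,5) g=4 f=8, (4,3) g=3 f=6, (4,5) g=3 f=8, (5,5) g=2 f=8, (6,3) g=1 f=6, (6,5) g=1 f=8]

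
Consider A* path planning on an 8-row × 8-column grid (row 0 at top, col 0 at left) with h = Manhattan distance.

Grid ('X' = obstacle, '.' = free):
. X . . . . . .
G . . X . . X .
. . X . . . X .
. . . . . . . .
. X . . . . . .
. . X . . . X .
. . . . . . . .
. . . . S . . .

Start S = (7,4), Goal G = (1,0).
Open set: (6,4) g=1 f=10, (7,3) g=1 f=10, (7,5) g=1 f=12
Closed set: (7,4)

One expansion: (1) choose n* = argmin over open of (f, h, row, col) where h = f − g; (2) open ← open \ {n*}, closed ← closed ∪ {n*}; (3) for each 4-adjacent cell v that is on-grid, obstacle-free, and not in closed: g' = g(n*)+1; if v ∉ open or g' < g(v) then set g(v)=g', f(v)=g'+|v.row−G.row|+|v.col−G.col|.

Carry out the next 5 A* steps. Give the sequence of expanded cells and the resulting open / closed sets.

order=[(6,4) → (5,4) → (4,4) → (3,4) → (2,4)]; open=[(1,4) g=6 f=10, (2,3) g=6 f=10, (2,5) g=6 f=12, (3,3) g=5 f=10, (3,5) g=5 f=12, (4,3) g=4 f=10, (4,5) g=4 f=12, (5,3) g=3 f=10, (5,5) g=3 f=12, (6,3) g=2 f=10, (6,5) g=2 f=12, (7,3) g=1 f=10, (7,5) g=1 f=12]; closed=[(2,4), (3,4), (4,4), (5,4), (6,4), (7,4)]

step 1: expand (6,4) (f=10, h=9) → closed; open now [(5,4) g=2 f=10, (6,3) g=2 f=10, (6,5) g=2 f=12, (7,3) g=1 f=10, (7,5) g=1 f=12]
step 2: expand (5,4) (f=10, h=8) → closed; open now [(4,4) g=3 f=10, (5,3) g=3 f=10, (5,5) g=3 f=12, (6,3) g=2 f=10, (6,5) g=2 f=12, (7,3) g=1 f=10, (7,5) g=1 f=12]
step 3: expand (4,4) (f=10, h=7) → closed; open now [(3,4) g=4 f=10, (4,3) g=4 f=10, (4,5) g=4 f=12, (5,3) g=3 f=10, (5,5) g=3 f=12, (6,3) g=2 f=10, (6,5) g=2 f=12, (7,3) g=1 f=10, (7,5) g=1 f=12]
step 4: expand (3,4) (f=10, h=6) → closed; open now [(2,4) g=5 f=10, (3,3) g=5 f=10, (3,5) g=5 f=12, (4,3) g=4 f=10, (4,5) g=4 f=12, (5,3) g=3 f=10, (5,5) g=3 f=12, (6,3) g=2 f=10, (6,5) g=2 f=12, (7,3) g=1 f=10, (7,5) g=1 f=12]
step 5: expand (2,4) (f=10, h=5) → closed; open now [(1,4) g=6 f=10, (2,3) g=6 f=10, (2,5) g=6 f=12, (3,3) g=5 f=10, (3,5) g=5 f=12, (4,3) g=4 f=10, (4,5) g=4 f=12, (5,3) g=3 f=10, (5,5) g=3 f=12, (6,3) g=2 f=10, (6,5) g=2 f=12, (7,3) g=1 f=10, (7,5) g=1 f=12]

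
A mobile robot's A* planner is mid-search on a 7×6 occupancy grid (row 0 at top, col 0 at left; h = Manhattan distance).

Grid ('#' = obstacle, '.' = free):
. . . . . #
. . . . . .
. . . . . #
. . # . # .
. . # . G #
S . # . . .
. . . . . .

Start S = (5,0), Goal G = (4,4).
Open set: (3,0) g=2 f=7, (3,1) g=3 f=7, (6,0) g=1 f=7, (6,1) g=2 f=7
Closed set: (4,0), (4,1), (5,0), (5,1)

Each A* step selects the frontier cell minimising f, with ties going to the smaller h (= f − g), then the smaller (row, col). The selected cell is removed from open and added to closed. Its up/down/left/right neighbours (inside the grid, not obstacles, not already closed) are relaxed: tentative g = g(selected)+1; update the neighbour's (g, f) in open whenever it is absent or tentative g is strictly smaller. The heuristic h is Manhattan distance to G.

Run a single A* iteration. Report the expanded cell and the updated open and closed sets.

expanded=(3,1); open=[(2,1) g=4 f=9, (3,0) g=2 f=7, (6,0) g=1 f=7, (6,1) g=2 f=7]; closed=[(3,1), (4,0), (4,1), (5,0), (5,1)]

step 1: expand (3,1) (f=7, h=4) → closed; open now [(2,1) g=4 f=9, (3,0) g=2 f=7, (6,0) g=1 f=7, (6,1) g=2 f=7]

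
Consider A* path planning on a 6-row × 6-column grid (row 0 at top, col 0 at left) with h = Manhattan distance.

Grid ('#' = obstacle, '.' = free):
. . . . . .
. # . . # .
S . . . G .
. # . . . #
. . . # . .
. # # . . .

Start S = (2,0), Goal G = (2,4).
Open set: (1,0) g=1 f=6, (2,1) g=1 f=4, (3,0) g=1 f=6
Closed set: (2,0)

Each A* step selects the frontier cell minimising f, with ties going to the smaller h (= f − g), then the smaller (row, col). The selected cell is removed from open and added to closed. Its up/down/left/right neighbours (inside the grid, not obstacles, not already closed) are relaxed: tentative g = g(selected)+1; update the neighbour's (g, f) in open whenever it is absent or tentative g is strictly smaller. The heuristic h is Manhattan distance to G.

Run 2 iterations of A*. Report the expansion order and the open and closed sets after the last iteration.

order=[(2,1) → (2,2)]; open=[(1,0) g=1 f=6, (1,2) g=3 f=6, (2,3) g=3 f=4, (3,0) g=1 f=6, (3,2) g=3 f=6]; closed=[(2,0), (2,1), (2,2)]

step 1: expand (2,1) (f=4, h=3) → closed; open now [(1,0) g=1 f=6, (2,2) g=2 f=4, (3,0) g=1 f=6]
step 2: expand (2,2) (f=4, h=2) → closed; open now [(1,0) g=1 f=6, (1,2) g=3 f=6, (2,3) g=3 f=4, (3,0) g=1 f=6, (3,2) g=3 f=6]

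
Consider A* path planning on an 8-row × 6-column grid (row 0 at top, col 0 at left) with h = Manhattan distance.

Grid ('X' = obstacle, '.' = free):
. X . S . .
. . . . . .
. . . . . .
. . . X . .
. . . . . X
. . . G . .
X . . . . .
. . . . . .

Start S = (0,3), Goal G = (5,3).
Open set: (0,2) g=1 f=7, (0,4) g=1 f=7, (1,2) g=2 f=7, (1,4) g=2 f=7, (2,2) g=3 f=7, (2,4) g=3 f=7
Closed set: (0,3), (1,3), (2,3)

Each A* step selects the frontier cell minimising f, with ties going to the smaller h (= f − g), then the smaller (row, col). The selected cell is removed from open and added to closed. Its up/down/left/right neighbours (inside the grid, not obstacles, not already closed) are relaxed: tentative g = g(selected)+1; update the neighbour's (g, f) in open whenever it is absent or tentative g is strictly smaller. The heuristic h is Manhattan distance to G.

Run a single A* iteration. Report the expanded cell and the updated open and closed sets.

expanded=(2,2); open=[(0,2) g=1 f=7, (0,4) g=1 f=7, (1,2) g=2 f=7, (1,4) g=2 f=7, (2,1) g=4 f=9, (2,4) g=3 f=7, (3,2) g=4 f=7]; closed=[(0,3), (1,3), (2,2), (2,3)]

step 1: expand (2,2) (f=7, h=4) → closed; open now [(0,2) g=1 f=7, (0,4) g=1 f=7, (1,2) g=2 f=7, (1,4) g=2 f=7, (2,1) g=4 f=9, (2,4) g=3 f=7, (3,2) g=4 f=7]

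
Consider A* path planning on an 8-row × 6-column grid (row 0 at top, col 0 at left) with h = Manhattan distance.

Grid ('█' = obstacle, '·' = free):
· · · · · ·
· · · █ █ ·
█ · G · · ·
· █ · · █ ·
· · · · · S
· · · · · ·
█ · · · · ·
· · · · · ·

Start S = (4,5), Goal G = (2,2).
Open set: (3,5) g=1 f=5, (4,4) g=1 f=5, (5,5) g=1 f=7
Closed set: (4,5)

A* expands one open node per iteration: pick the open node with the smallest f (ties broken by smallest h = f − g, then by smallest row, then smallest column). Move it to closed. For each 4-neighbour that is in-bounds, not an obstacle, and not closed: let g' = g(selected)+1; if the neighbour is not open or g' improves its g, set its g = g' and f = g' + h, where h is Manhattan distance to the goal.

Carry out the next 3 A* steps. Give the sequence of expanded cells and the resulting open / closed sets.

step 1: expand (3,5) (f=5, h=4) → closed; open now [(2,5) g=2 f=5, (4,4) g=1 f=5, (5,5) g=1 f=7]
step 2: expand (2,5) (f=5, h=3) → closed; open now [(1,5) g=3 f=7, (2,4) g=3 f=5, (4,4) g=1 f=5, (5,5) g=1 f=7]
step 3: expand (2,4) (f=5, h=2) → closed; open now [(1,5) g=3 f=7, (2,3) g=4 f=5, (4,4) g=1 f=5, (5,5) g=1 f=7]

order=[(3,5) → (2,5) → (2,4)]; open=[(1,5) g=3 f=7, (2,3) g=4 f=5, (4,4) g=1 f=5, (5,5) g=1 f=7]; closed=[(2,4), (2,5), (3,5), (4,5)]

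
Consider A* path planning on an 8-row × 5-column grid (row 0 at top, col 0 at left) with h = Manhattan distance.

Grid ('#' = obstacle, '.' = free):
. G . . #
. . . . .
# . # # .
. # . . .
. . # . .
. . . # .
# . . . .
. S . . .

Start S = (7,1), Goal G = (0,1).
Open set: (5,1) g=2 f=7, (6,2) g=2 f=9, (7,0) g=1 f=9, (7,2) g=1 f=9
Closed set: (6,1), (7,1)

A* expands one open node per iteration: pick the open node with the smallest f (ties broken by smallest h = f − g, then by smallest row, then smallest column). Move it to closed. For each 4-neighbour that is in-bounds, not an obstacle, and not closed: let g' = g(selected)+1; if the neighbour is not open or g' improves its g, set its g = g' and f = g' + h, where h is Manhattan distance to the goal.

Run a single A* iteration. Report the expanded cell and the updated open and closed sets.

expanded=(5,1); open=[(4,1) g=3 f=7, (5,0) g=3 f=9, (5,2) g=3 f=9, (6,2) g=2 f=9, (7,0) g=1 f=9, (7,2) g=1 f=9]; closed=[(5,1), (6,1), (7,1)]

step 1: expand (5,1) (f=7, h=5) → closed; open now [(4,1) g=3 f=7, (5,0) g=3 f=9, (5,2) g=3 f=9, (6,2) g=2 f=9, (7,0) g=1 f=9, (7,2) g=1 f=9]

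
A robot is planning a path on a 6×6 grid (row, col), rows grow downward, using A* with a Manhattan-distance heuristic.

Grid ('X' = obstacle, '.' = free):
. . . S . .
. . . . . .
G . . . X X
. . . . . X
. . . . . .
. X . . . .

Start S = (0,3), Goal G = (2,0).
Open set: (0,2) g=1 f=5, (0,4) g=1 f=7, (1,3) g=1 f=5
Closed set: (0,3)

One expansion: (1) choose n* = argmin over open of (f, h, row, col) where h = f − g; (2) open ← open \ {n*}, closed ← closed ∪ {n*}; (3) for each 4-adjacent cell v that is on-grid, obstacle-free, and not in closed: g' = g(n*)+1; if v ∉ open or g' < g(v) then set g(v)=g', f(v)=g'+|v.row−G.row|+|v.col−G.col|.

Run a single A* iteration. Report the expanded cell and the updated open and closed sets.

expanded=(0,2); open=[(0,1) g=2 f=5, (0,4) g=1 f=7, (1,2) g=2 f=5, (1,3) g=1 f=5]; closed=[(0,2), (0,3)]

step 1: expand (0,2) (f=5, h=4) → closed; open now [(0,1) g=2 f=5, (0,4) g=1 f=7, (1,2) g=2 f=5, (1,3) g=1 f=5]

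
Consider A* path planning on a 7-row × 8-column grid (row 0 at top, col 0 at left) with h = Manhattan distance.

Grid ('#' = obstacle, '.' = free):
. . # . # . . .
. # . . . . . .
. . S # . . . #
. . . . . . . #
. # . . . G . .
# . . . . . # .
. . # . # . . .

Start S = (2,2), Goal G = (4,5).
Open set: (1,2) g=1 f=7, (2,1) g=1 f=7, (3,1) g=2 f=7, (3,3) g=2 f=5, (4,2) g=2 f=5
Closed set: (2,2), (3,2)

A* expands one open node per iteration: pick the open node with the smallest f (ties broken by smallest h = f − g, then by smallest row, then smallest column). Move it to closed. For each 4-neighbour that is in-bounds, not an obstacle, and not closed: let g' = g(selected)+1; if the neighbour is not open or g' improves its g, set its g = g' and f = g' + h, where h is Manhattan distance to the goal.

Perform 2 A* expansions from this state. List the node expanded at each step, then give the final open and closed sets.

order=[(3,3) → (3,4)]; open=[(1,2) g=1 f=7, (2,1) g=1 f=7, (2,4) g=4 f=7, (3,1) g=2 f=7, (3,5) g=4 f=5, (4,2) g=2 f=5, (4,3) g=3 f=5, (4,4) g=4 f=5]; closed=[(2,2), (3,2), (3,3), (3,4)]

step 1: expand (3,3) (f=5, h=3) → closed; open now [(1,2) g=1 f=7, (2,1) g=1 f=7, (3,1) g=2 f=7, (3,4) g=3 f=5, (4,2) g=2 f=5, (4,3) g=3 f=5]
step 2: expand (3,4) (f=5, h=2) → closed; open now [(1,2) g=1 f=7, (2,1) g=1 f=7, (2,4) g=4 f=7, (3,1) g=2 f=7, (3,5) g=4 f=5, (4,2) g=2 f=5, (4,3) g=3 f=5, (4,4) g=4 f=5]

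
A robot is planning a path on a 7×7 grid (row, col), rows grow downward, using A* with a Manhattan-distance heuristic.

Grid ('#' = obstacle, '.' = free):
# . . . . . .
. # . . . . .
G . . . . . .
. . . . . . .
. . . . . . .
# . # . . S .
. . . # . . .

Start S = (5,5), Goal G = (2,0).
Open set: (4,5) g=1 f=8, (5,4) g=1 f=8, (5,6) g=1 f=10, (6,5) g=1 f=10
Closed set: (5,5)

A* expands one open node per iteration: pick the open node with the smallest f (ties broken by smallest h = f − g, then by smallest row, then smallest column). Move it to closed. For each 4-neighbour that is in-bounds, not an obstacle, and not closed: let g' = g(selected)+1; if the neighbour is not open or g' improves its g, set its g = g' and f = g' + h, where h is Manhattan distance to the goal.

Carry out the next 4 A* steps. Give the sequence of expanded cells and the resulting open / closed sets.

step 1: expand (4,5) (f=8, h=7) → closed; open now [(3,5) g=2 f=8, (4,4) g=2 f=8, (4,6) g=2 f=10, (5,4) g=1 f=8, (5,6) g=1 f=10, (6,5) g=1 f=10]
step 2: expand (3,5) (f=8, h=6) → closed; open now [(2,5) g=3 f=8, (3,4) g=3 f=8, (3,6) g=3 f=10, (4,4) g=2 f=8, (4,6) g=2 f=10, (5,4) g=1 f=8, (5,6) g=1 f=10, (6,5) g=1 f=10]
step 3: expand (2,5) (f=8, h=5) → closed; open now [(1,5) g=4 f=10, (2,4) g=4 f=8, (2,6) g=4 f=10, (3,4) g=3 f=8, (3,6) g=3 f=10, (4,4) g=2 f=8, (4,6) g=2 f=10, (5,4) g=1 f=8, (5,6) g=1 f=10, (6,5) g=1 f=10]
step 4: expand (2,4) (f=8, h=4) → closed; open now [(1,4) g=5 f=10, (1,5) g=4 f=10, (2,3) g=5 f=8, (2,6) g=4 f=10, (3,4) g=3 f=8, (3,6) g=3 f=10, (4,4) g=2 f=8, (4,6) g=2 f=10, (5,4) g=1 f=8, (5,6) g=1 f=10, (6,5) g=1 f=10]

order=[(4,5) → (3,5) → (2,5) → (2,4)]; open=[(1,4) g=5 f=10, (1,5) g=4 f=10, (2,3) g=5 f=8, (2,6) g=4 f=10, (3,4) g=3 f=8, (3,6) g=3 f=10, (4,4) g=2 f=8, (4,6) g=2 f=10, (5,4) g=1 f=8, (5,6) g=1 f=10, (6,5) g=1 f=10]; closed=[(2,4), (2,5), (3,5), (4,5), (5,5)]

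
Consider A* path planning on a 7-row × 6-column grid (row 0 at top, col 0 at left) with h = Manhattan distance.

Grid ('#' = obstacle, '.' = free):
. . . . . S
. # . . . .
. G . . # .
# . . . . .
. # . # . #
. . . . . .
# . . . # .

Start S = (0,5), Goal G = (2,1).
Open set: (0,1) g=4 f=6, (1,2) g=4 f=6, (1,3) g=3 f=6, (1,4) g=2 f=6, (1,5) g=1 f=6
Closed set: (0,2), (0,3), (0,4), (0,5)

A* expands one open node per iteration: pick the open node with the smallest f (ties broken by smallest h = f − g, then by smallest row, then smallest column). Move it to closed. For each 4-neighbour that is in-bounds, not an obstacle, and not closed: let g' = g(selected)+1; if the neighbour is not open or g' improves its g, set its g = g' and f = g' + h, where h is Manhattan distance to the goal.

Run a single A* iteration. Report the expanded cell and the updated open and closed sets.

step 1: expand (0,1) (f=6, h=2) → closed; open now [(0,0) g=5 f=8, (1,2) g=4 f=6, (1,3) g=3 f=6, (1,4) g=2 f=6, (1,5) g=1 f=6]

expanded=(0,1); open=[(0,0) g=5 f=8, (1,2) g=4 f=6, (1,3) g=3 f=6, (1,4) g=2 f=6, (1,5) g=1 f=6]; closed=[(0,1), (0,2), (0,3), (0,4), (0,5)]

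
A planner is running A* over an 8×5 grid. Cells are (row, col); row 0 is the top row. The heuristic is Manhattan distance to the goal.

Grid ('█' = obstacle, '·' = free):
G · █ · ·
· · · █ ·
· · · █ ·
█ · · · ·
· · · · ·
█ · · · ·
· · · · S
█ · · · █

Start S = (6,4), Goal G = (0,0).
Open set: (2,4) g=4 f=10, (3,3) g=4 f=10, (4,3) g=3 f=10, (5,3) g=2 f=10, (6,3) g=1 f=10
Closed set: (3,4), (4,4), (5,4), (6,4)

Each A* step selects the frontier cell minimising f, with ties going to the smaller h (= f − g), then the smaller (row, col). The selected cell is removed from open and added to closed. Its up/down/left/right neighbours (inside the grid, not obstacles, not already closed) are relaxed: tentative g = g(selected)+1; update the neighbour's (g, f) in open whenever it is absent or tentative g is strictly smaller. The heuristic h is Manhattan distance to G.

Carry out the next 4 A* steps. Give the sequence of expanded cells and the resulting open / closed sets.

step 1: expand (2,4) (f=10, h=6) → closed; open now [(1,4) g=5 f=10, (3,3) g=4 f=10, (4,3) g=3 f=10, (5,3) g=2 f=10, (6,3) g=1 f=10]
step 2: expand (1,4) (f=10, h=5) → closed; open now [(0,4) g=6 f=10, (3,3) g=4 f=10, (4,3) g=3 f=10, (5,3) g=2 f=10, (6,3) g=1 f=10]
step 3: expand (0,4) (f=10, h=4) → closed; open now [(0,3) g=7 f=10, (3,3) g=4 f=10, (4,3) g=3 f=10, (5,3) g=2 f=10, (6,3) g=1 f=10]
step 4: expand (0,3) (f=10, h=3) → closed; open now [(3,3) g=4 f=10, (4,3) g=3 f=10, (5,3) g=2 f=10, (6,3) g=1 f=10]

order=[(2,4) → (1,4) → (0,4) → (0,3)]; open=[(3,3) g=4 f=10, (4,3) g=3 f=10, (5,3) g=2 f=10, (6,3) g=1 f=10]; closed=[(0,3), (0,4), (1,4), (2,4), (3,4), (4,4), (5,4), (6,4)]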